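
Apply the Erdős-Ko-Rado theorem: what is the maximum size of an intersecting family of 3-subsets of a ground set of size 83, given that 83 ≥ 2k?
max |F| = C(82, 2) = 3321

Erdős-Ko-Rado (1961): when n ≥ 2k, max |F| = C(n−1, k−1). The bound is attained by the star {A : i ∈ A} for any fixed i ∈ [n]. Here C(83−1, 3−1) = C(82, 2) = 3321.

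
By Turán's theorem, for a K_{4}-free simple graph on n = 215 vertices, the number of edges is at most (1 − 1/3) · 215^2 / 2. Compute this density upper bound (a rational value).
Turán density bound = (2/3) · 215^2/2 = 46225/3 ≈ 15408.3333

Turán's theorem: ex(n, K_{r+1}) is achieved by the complete r-partite Turán graph T(n, r) with parts as balanced as possible, and is at most (1 − 1/r) · n^2/2. For r = 3, n = 215: the density bound is (2/3) · 46225/2 = 46225/3 ≈ 15408.3333. The integer-valued extremum is e(T(215, 3)) = 15408, which is strictly less than the density bound 46225/3 since 3 ∤ 215 (the parts of T(215, 3) cannot all be equal).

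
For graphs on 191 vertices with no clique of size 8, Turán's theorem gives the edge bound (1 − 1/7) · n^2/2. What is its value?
Turán density bound = (6/7) · 191^2/2 = 109443/7 ≈ 15634.7143

Turán's theorem: ex(n, K_{r+1}) is achieved by the complete r-partite Turán graph T(n, r) with parts as balanced as possible, and is at most (1 − 1/r) · n^2/2. For r = 7, n = 191: the density bound is (6/7) · 36481/2 = 109443/7 ≈ 15634.7143. The integer-valued extremum is e(T(191, 7)) = 15634, which is strictly less than the density bound 109443/7 since 7 ∤ 191 (the parts of T(191, 7) cannot all be equal).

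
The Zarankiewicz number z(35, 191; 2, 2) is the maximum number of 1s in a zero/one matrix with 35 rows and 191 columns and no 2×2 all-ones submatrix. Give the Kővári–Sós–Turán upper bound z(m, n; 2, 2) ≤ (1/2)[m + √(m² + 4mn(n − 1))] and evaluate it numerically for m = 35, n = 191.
z(35, 191; 2, 2) ≤ (1/2)[35 + √(35² + 4·35·191·190)] = (1/2)[35 + √5081825] = 1144.6452

Kővári–Sós–Turán: let r_1, ..., r_35 be the row sums and z = Σ r_i the total number of 1s. Each pair of columns can share at most one row with both entries 1 (else a 2×2 all-ones block appears), so Σ_i C(r_i, 2) ≤ C(191, 2) = 18145. By convexity Σ_i C(r_i, 2) ≥ 35·C(z/35, 2) = z(z − 35)/(2·35), giving z² − 35z − 35·191·190 ≤ 0 and hence z ≤ (1/2)[35 + √(1225 + 4·1270150)] = (1/2)[35 + √5081825] ≈ (1/2)(35 + 2254.2904) = 1144.6452.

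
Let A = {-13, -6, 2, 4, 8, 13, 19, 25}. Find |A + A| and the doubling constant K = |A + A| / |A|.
K = |A + A| / |A| = 31/8

Enumerate A + A = {a + b : a, b ∈ A}. With |A| = 8, there are |A|^2 = 64 ordered sum pairs; collecting distinct values, A + A = {-26, -19, -12, -11, -9, -5, -4, -2, 0, 2, 4, 6, 7, 8, 10, 12, 13, 15, 16, 17, 19, 21, 23, 26, 27, 29, 32, 33, 38, 44, 50}, so |A + A| = 31. Thus K = 31/8. For comparison, the minimum possible |A + A| over all 8-element sets is 2·8 − 1 = 15 (so min K = 15/8), attained only by arithmetic progressions.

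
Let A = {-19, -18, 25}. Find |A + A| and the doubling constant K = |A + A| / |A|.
K = |A + A| / |A| = 6/3 = 2

Enumerate A + A = {a + b : a, b ∈ A}. With |A| = 3, there are |A|^2 = 9 ordered sum pairs; collecting distinct values, A + A = {-38, -37, -36, 6, 7, 50}, so |A + A| = 6. Thus K = 6/3 = 2. For comparison, the minimum possible |A + A| over all 3-element sets is 2·3 − 1 = 5 (so min K = 5/3), attained only by arithmetic progressions.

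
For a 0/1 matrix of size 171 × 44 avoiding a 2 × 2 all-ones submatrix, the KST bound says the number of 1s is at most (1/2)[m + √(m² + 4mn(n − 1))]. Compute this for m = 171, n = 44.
z(171, 44; 2, 2) ≤ (1/2)[171 + √(171² + 4·171·44·43)] = (1/2)[171 + √1323369] = 660.6889

Kővári–Sós–Turán: let r_1, ..., r_171 be the row sums and z = Σ r_i the total number of 1s. Each pair of columns can share at most one row with both entries 1 (else a 2×2 all-ones block appears), so Σ_i C(r_i, 2) ≤ C(44, 2) = 946. By convexity Σ_i C(r_i, 2) ≥ 171·C(z/171, 2) = z(z − 171)/(2·171), giving z² − 171z − 171·44·43 ≤ 0 and hence z ≤ (1/2)[171 + √(29241 + 4·323532)] = (1/2)[171 + √1323369] ≈ (1/2)(171 + 1150.3778) = 660.6889.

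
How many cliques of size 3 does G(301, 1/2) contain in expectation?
E[# K_3] = C(301, 3) · (1/2)^C(3, 2) = 4499950 / 2^3 = 2249975/4 = 562493.75

For each 3-subset S of vertices (there are C(301, 3) = 4499950 such S), let X_S = 1 if S induces a K_3 (all C(3, 2) = 3 edges present). Then P(X_S = 1) = (1/2)^3 = 1/8. By linearity of expectation, E[# K_3] = C(301, 3) · (1/2)^3 = 4499950 / 8 = 2249975/4 = 562493.75.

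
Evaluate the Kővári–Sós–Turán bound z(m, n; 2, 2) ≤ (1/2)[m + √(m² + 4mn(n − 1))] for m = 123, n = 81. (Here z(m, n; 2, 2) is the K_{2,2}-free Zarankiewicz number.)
z(123, 81; 2, 2) ≤ (1/2)[123 + √(123² + 4·123·81·80)] = (1/2)[123 + √3203289] = 956.3867

Kővári–Sós–Turán: let r_1, ..., r_123 be the row sums and z = Σ r_i the total number of 1s. Each pair of columns can share at most one row with both entries 1 (else a 2×2 all-ones block appears), so Σ_i C(r_i, 2) ≤ C(81, 2) = 3240. By convexity Σ_i C(r_i, 2) ≥ 123·C(z/123, 2) = z(z − 123)/(2·123), giving z² − 123z − 123·81·80 ≤ 0 and hence z ≤ (1/2)[123 + √(15129 + 4·797040)] = (1/2)[123 + √3203289] ≈ (1/2)(123 + 1789.7734) = 956.3867.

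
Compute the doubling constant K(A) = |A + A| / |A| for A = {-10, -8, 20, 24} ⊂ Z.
K = |A + A| / |A| = 10/4 = 5/2

Enumerate A + A = {a + b : a, b ∈ A}. With |A| = 4, there are |A|^2 = 16 ordered sum pairs; collecting distinct values, A + A = {-20, -18, -16, 10, 12, 14, 16, 40, 44, 48}, so |A + A| = 10. Thus K = 10/4 = 5/2. For comparison, the minimum possible |A + A| over all 4-element sets is 2·4 − 1 = 7 (so min K = 7/4), attained only by arithmetic progressions.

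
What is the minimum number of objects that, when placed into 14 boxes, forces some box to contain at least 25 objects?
n = (25 − 1)·14 + 1 = 337

By the generalised pigeonhole principle, to guarantee some box contains ≥ r objects we need more than (r − 1) · k objects total. Threshold: n = (r − 1) · k + 1. With r = 25 and k = 14: n = 24 · 14 + 1 = 336 + 1 = 337. For n = 336 = 24 · 14, we can put exactly 24 objects in every box, avoiding 25 in any single one — so 337 is tight.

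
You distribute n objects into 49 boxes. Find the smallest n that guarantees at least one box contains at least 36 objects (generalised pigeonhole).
n = (36 − 1)·49 + 1 = 1716

By the generalised pigeonhole principle, to guarantee some box contains ≥ r objects we need more than (r − 1) · k objects total. Threshold: n = (r − 1) · k + 1. With r = 36 and k = 49: n = 35 · 49 + 1 = 1715 + 1 = 1716. For n = 1715 = 35 · 49, we can put exactly 35 objects in every box, avoiding 36 in any single one — so 1716 is tight.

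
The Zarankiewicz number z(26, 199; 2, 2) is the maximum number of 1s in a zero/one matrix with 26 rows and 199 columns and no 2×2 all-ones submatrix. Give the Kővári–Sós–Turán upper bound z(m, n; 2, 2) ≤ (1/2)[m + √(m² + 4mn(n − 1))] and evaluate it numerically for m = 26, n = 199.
z(26, 199; 2, 2) ≤ (1/2)[26 + √(26² + 4·26·199·198)] = (1/2)[26 + √4098484] = 1025.2356

Kővári–Sós–Turán: let r_1, ..., r_26 be the row sums and z = Σ r_i the total number of 1s. Each pair of columns can share at most one row with both entries 1 (else a 2×2 all-ones block appears), so Σ_i C(r_i, 2) ≤ C(199, 2) = 19701. By convexity Σ_i C(r_i, 2) ≥ 26·C(z/26, 2) = z(z − 26)/(2·26), giving z² − 26z − 26·199·198 ≤ 0 and hence z ≤ (1/2)[26 + √(676 + 4·1024452)] = (1/2)[26 + √4098484] ≈ (1/2)(26 + 2024.4713) = 1025.2356.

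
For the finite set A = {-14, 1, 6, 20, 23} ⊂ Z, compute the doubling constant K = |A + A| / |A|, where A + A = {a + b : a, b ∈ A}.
K = |A + A| / |A| = 15/5 = 3

Enumerate A + A = {a + b : a, b ∈ A}. With |A| = 5, there are |A|^2 = 25 ordered sum pairs; collecting distinct values, A + A = {-28, -13, -8, 2, 6, 7, 9, 12, 21, 24, 26, 29, 40, 43, 46}, so |A + A| = 15. Thus K = 15/5 = 3. For comparison, the minimum possible |A + A| over all 5-element sets is 2·5 − 1 = 9 (so min K = 9/5), attained only by arithmetic progressions.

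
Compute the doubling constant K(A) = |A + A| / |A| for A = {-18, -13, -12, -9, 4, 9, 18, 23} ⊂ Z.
K = |A + A| / |A| = 32/8 = 4

Enumerate A + A = {a + b : a, b ∈ A}. With |A| = 8, there are |A|^2 = 64 ordered sum pairs; collecting distinct values, A + A = {-36, -31, -30, -27, -26, -25, -24, -22, -21, -18, -14, -9, -8, -5, -4, -3, 0, 5, 6, 8, 9, 10, 11, 13, 14, 18, 22, 27, 32, 36, 41, 46}, so |A + A| = 32. Thus K = 32/8 = 4. For comparison, the minimum possible |A + A| over all 8-element sets is 2·8 − 1 = 15 (so min K = 15/8), attained only by arithmetic progressions.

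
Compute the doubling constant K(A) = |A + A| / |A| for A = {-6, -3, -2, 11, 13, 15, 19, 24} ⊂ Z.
K = |A + A| / |A| = 31/8

Enumerate A + A = {a + b : a, b ∈ A}. With |A| = 8, there are |A|^2 = 64 ordered sum pairs; collecting distinct values, A + A = {-12, -9, -8, -6, -5, -4, 5, 7, 8, 9, 10, 11, 12, 13, 16, 17, 18, 21, 22, 24, 26, 28, 30, 32, 34, 35, 37, 38, 39, 43, 48}, so |A + A| = 31. Thus K = 31/8. For comparison, the minimum possible |A + A| over all 8-element sets is 2·8 − 1 = 15 (so min K = 15/8), attained only by arithmetic progressions.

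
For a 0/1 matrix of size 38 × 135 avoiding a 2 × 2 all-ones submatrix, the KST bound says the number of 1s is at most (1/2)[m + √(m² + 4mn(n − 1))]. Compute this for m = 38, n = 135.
z(38, 135; 2, 2) ≤ (1/2)[38 + √(38² + 4·38·135·134)] = (1/2)[38 + √2751124] = 848.3256

Kővári–Sós–Turán: let r_1, ..., r_38 be the row sums and z = Σ r_i the total number of 1s. Each pair of columns can share at most one row with both entries 1 (else a 2×2 all-ones block appears), so Σ_i C(r_i, 2) ≤ C(135, 2) = 9045. By convexity Σ_i C(r_i, 2) ≥ 38·C(z/38, 2) = z(z − 38)/(2·38), giving z² − 38z − 38·135·134 ≤ 0 and hence z ≤ (1/2)[38 + √(1444 + 4·687420)] = (1/2)[38 + √2751124] ≈ (1/2)(38 + 1658.6513) = 848.3256.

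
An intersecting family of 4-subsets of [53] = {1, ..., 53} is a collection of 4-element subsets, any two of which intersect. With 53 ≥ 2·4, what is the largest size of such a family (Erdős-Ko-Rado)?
max |F| = C(52, 3) = 22100

The Erdős-Ko-Rado theorem states: for n ≥ 2k, an intersecting family of k-subsets of an n-element set has size at most C(n − 1, k − 1), with equality for 'star' families {A ⊆ [n] : |A| = k, i ∈ A} (fix an element i). For n = 53, k = 4: C(52, 3) = 22100.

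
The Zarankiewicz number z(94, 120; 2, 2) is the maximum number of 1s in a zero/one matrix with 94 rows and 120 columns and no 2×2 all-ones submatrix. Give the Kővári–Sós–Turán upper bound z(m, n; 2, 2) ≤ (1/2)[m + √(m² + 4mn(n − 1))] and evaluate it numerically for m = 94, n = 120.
z(94, 120; 2, 2) ≤ (1/2)[94 + √(94² + 4·94·120·119)] = (1/2)[94 + √5378116] = 1206.5383

Kővári–Sós–Turán: let r_1, ..., r_94 be the row sums and z = Σ r_i the total number of 1s. Each pair of columns can share at most one row with both entries 1 (else a 2×2 all-ones block appears), so Σ_i C(r_i, 2) ≤ C(120, 2) = 7140. By convexity Σ_i C(r_i, 2) ≥ 94·C(z/94, 2) = z(z − 94)/(2·94), giving z² − 94z − 94·120·119 ≤ 0 and hence z ≤ (1/2)[94 + √(8836 + 4·1342320)] = (1/2)[94 + √5378116] ≈ (1/2)(94 + 2319.0765) = 1206.5383.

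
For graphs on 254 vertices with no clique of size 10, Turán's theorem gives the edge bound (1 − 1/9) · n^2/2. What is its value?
Turán density bound = (8/9) · 254^2/2 = 258064/9 ≈ 28673.7778

Turán's theorem: ex(n, K_{r+1}) is achieved by the complete r-partite Turán graph T(n, r) with parts as balanced as possible, and is at most (1 − 1/r) · n^2/2. For r = 9, n = 254: the density bound is (8/9) · 64516/2 = 258064/9 ≈ 28673.7778. The integer-valued extremum is e(T(254, 9)) = 28673, which is strictly less than the density bound 258064/9 since 9 ∤ 254 (the parts of T(254, 9) cannot all be equal).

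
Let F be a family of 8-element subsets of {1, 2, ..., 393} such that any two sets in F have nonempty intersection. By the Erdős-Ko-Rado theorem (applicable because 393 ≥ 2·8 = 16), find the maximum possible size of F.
max |F| = C(392, 7) = 267409290432648

Erdős-Ko-Rado (1961): when n ≥ 2k, max |F| = C(n−1, k−1). The bound is attained by the star {A : i ∈ A} for any fixed i ∈ [n]. Here C(393−1, 8−1) = C(392, 7) = 267409290432648.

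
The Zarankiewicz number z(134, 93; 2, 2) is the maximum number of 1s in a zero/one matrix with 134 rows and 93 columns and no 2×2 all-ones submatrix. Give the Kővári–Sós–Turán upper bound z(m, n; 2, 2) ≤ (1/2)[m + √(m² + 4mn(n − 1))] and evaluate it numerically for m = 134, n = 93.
z(134, 93; 2, 2) ≤ (1/2)[134 + √(134² + 4·134·93·92)] = (1/2)[134 + √4603972] = 1139.8434

Kővári–Sós–Turán: let r_1, ..., r_134 be the row sums and z = Σ r_i the total number of 1s. Each pair of columns can share at most one row with both entries 1 (else a 2×2 all-ones block appears), so Σ_i C(r_i, 2) ≤ C(93, 2) = 4278. By convexity Σ_i C(r_i, 2) ≥ 134·C(z/134, 2) = z(z − 134)/(2·134), giving z² − 134z − 134·93·92 ≤ 0 and hence z ≤ (1/2)[134 + √(17956 + 4·1146504)] = (1/2)[134 + √4603972] ≈ (1/2)(134 + 2145.6868) = 1139.8434.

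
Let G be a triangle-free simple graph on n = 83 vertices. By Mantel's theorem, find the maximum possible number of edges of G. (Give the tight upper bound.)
ex(83, K_3) = ⌊83^2/4⌋ = 1722

Mantel (1907): a triangle-free graph on n vertices has at most ⌊n^2/4⌋ edges, with equality for the complete bipartite graph K_{⌊n/2⌋, ⌈n/2⌉}. For n = 83: ⌊83^2/4⌋ = ⌊6889/4⌋ = 1722. The extremal graph is K_{41, 42}, which has 41·42 = 1722 edges.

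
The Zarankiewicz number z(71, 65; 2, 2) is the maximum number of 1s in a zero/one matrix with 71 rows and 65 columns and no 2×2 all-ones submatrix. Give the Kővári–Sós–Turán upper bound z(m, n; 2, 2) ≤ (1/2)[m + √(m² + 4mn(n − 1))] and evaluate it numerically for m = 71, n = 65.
z(71, 65; 2, 2) ≤ (1/2)[71 + √(71² + 4·71·65·64)] = (1/2)[71 + √1186481] = 580.1285

Kővári–Sós–Turán: let r_1, ..., r_71 be the row sums and z = Σ r_i the total number of 1s. Each pair of columns can share at most one row with both entries 1 (else a 2×2 all-ones block appears), so Σ_i C(r_i, 2) ≤ C(65, 2) = 2080. By convexity Σ_i C(r_i, 2) ≥ 71·C(z/71, 2) = z(z − 71)/(2·71), giving z² − 71z − 71·65·64 ≤ 0 and hence z ≤ (1/2)[71 + √(5041 + 4·295360)] = (1/2)[71 + √1186481] ≈ (1/2)(71 + 1089.2571) = 580.1285.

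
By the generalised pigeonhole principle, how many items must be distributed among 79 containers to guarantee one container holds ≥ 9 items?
n = (9 − 1)·79 + 1 = 633

By the generalised pigeonhole principle, to guarantee some box contains ≥ r objects we need more than (r − 1) · k objects total. Threshold: n = (r − 1) · k + 1. With r = 9 and k = 79: n = 8 · 79 + 1 = 632 + 1 = 633. For n = 632 = 8 · 79, we can put exactly 8 objects in every box, avoiding 9 in any single one — so 633 is tight.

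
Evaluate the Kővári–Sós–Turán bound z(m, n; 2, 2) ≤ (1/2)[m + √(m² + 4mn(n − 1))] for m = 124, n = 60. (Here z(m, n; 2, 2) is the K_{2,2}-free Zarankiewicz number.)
z(124, 60; 2, 2) ≤ (1/2)[124 + √(124² + 4·124·60·59)] = (1/2)[124 + √1771216] = 727.4352

Kővári–Sós–Turán: let r_1, ..., r_124 be the row sums and z = Σ r_i the total number of 1s. Each pair of columns can share at most one row with both entries 1 (else a 2×2 all-ones block appears), so Σ_i C(r_i, 2) ≤ C(60, 2) = 1770. By convexity Σ_i C(r_i, 2) ≥ 124·C(z/124, 2) = z(z − 124)/(2·124), giving z² − 124z − 124·60·59 ≤ 0 and hence z ≤ (1/2)[124 + √(15376 + 4·438960)] = (1/2)[124 + √1771216] ≈ (1/2)(124 + 1330.8704) = 727.4352.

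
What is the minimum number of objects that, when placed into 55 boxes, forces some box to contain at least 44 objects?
n = (44 − 1)·55 + 1 = 2366

By the generalised pigeonhole principle, to guarantee some box contains ≥ r objects we need more than (r − 1) · k objects total. Threshold: n = (r − 1) · k + 1. With r = 44 and k = 55: n = 43 · 55 + 1 = 2365 + 1 = 2366. For n = 2365 = 43 · 55, we can put exactly 43 objects in every box, avoiding 44 in any single one — so 2366 is tight.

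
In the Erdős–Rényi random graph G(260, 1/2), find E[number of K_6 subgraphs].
E[# K_6] = C(260, 6) · (1/2)^C(6, 2) = 404830840960 / 2^15 = 3162740945/256 ≈ 12354456.816406

For each 6-subset S of vertices (there are C(260, 6) = 404830840960 such S), let X_S = 1 if S induces a K_6 (all C(6, 2) = 15 edges present). Then P(X_S = 1) = (1/2)^15 = 1/32768. By linearity of expectation, E[# K_6] = C(260, 6) · (1/2)^15 = 404830840960 / 32768 = 3162740945/256 ≈ 12354456.816406.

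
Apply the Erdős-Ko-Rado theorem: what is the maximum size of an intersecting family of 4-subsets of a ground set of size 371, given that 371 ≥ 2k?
max |F| = C(370, 3) = 8373840

Erdős-Ko-Rado (1961): when n ≥ 2k, max |F| = C(n−1, k−1). The bound is attained by the star {A : i ∈ A} for any fixed i ∈ [n]. Here C(371−1, 4−1) = C(370, 3) = 8373840.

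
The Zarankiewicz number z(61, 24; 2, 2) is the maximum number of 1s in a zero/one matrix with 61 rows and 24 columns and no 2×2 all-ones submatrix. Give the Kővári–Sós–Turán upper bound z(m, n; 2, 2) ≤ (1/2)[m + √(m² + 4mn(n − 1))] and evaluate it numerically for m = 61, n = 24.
z(61, 24; 2, 2) ≤ (1/2)[61 + √(61² + 4·61·24·23)] = (1/2)[61 + √138409] = 216.5168

Kővári–Sós–Turán: let r_1, ..., r_61 be the row sums and z = Σ r_i the total number of 1s. Each pair of columns can share at most one row with both entries 1 (else a 2×2 all-ones block appears), so Σ_i C(r_i, 2) ≤ C(24, 2) = 276. By convexity Σ_i C(r_i, 2) ≥ 61·C(z/61, 2) = z(z − 61)/(2·61), giving z² − 61z − 61·24·23 ≤ 0 and hence z ≤ (1/2)[61 + √(3721 + 4·33672)] = (1/2)[61 + √138409] ≈ (1/2)(61 + 372.0336) = 216.5168.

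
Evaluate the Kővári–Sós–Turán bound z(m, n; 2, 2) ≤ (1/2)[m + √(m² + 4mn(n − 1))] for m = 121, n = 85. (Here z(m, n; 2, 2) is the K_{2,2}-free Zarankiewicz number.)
z(121, 85; 2, 2) ≤ (1/2)[121 + √(121² + 4·121·85·84)] = (1/2)[121 + √3470401] = 991.9506

Kővári–Sós–Turán: let r_1, ..., r_121 be the row sums and z = Σ r_i the total number of 1s. Each pair of columns can share at most one row with both entries 1 (else a 2×2 all-ones block appears), so Σ_i C(r_i, 2) ≤ C(85, 2) = 3570. By convexity Σ_i C(r_i, 2) ≥ 121·C(z/121, 2) = z(z − 121)/(2·121), giving z² − 121z − 121·85·84 ≤ 0 and hence z ≤ (1/2)[121 + √(14641 + 4·863940)] = (1/2)[121 + √3470401] ≈ (1/2)(121 + 1862.9012) = 991.9506.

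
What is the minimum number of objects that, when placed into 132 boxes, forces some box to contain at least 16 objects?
n = (16 − 1)·132 + 1 = 1981

By the generalised pigeonhole principle, to guarantee some box contains ≥ r objects we need more than (r − 1) · k objects total. Threshold: n = (r − 1) · k + 1. With r = 16 and k = 132: n = 15 · 132 + 1 = 1980 + 1 = 1981. For n = 1980 = 15 · 132, we can put exactly 15 objects in every box, avoiding 16 in any single one — so 1981 is tight.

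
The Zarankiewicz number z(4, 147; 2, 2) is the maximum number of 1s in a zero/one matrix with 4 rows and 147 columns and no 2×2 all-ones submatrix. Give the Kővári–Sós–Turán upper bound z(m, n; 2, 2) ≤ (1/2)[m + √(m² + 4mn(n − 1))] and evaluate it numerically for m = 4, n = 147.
z(4, 147; 2, 2) ≤ (1/2)[4 + √(4² + 4·4·147·146)] = (1/2)[4 + √343408] = 295.0051

Kővári–Sós–Turán: let r_1, ..., r_4 be the row sums and z = Σ r_i the total number of 1s. Each pair of columns can share at most one row with both entries 1 (else a 2×2 all-ones block appears), so Σ_i C(r_i, 2) ≤ C(147, 2) = 10731. By convexity Σ_i C(r_i, 2) ≥ 4·C(z/4, 2) = z(z − 4)/(2·4), giving z² − 4z − 4·147·146 ≤ 0 and hence z ≤ (1/2)[4 + √(16 + 4·85848)] = (1/2)[4 + √343408] ≈ (1/2)(4 + 586.0102) = 295.0051.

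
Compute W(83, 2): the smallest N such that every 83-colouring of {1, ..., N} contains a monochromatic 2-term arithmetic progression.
W(83, 2) = 83 + 1 = 84

A 2-term AP is any pair of integers, so a monochromatic 2-AP exists iff some colour is used at least twice. With 83 colours, the colouring i ↦ i on {1, ..., 83} uses each colour once, avoiding any monochromatic pair, so W(83, 2) > 83. For {1, ..., 84}, pigeonhole forces two integers of the same colour, which form a monochromatic 2-AP. Hence W(83, 2) = 84.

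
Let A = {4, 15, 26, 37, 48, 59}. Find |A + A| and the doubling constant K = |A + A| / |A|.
K = |A + A| / |A| = 11/6

Enumerate A + A = {a + b : a, b ∈ A}. With |A| = 6, there are |A|^2 = 36 ordered sum pairs; collecting distinct values, A + A = {8, 19, 30, 41, 52, 63, 74, 85, 96, 107, 118}, so |A + A| = 11. Thus K = 11/6. Here |A + A| = 2|A| − 1 = 11, the minimum possible — so K = 11/6 is minimal, which holds iff A is an arithmetic progression.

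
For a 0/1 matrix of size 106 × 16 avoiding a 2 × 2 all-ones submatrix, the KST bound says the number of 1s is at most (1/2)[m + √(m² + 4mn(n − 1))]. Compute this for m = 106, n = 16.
z(106, 16; 2, 2) ≤ (1/2)[106 + √(106² + 4·106·16·15)] = (1/2)[106 + √112996] = 221.0744

Kővári–Sós–Turán: let r_1, ..., r_106 be the row sums and z = Σ r_i the total number of 1s. Each pair of columns can share at most one row with both entries 1 (else a 2×2 all-ones block appears), so Σ_i C(r_i, 2) ≤ C(16, 2) = 120. By convexity Σ_i C(r_i, 2) ≥ 106·C(z/106, 2) = z(z − 106)/(2·106), giving z² − 106z − 106·16·15 ≤ 0 and hence z ≤ (1/2)[106 + √(11236 + 4·25440)] = (1/2)[106 + √112996] ≈ (1/2)(106 + 336.1488) = 221.0744.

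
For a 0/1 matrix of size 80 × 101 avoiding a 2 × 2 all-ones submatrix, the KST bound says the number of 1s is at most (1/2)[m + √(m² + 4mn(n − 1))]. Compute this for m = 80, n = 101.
z(80, 101; 2, 2) ≤ (1/2)[80 + √(80² + 4·80·101·100)] = (1/2)[80 + √3238400] = 939.7778

Kővári–Sós–Turán: let r_1, ..., r_80 be the row sums and z = Σ r_i the total number of 1s. Each pair of columns can share at most one row with both entries 1 (else a 2×2 all-ones block appears), so Σ_i C(r_i, 2) ≤ C(101, 2) = 5050. By convexity Σ_i C(r_i, 2) ≥ 80·C(z/80, 2) = z(z − 80)/(2·80), giving z² − 80z − 80·101·100 ≤ 0 and hence z ≤ (1/2)[80 + √(6400 + 4·808000)] = (1/2)[80 + √3238400] ≈ (1/2)(80 + 1799.5555) = 939.7778.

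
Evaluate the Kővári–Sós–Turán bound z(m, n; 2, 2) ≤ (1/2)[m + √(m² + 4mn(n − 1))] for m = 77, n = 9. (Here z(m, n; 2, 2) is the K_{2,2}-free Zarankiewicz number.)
z(77, 9; 2, 2) ≤ (1/2)[77 + √(77² + 4·77·9·8)] = (1/2)[77 + √28105] = 122.3227

Kővári–Sós–Turán: let r_1, ..., r_77 be the row sums and z = Σ r_i the total number of 1s. Each pair of columns can share at most one row with both entries 1 (else a 2×2 all-ones block appears), so Σ_i C(r_i, 2) ≤ C(9, 2) = 36. By convexity Σ_i C(r_i, 2) ≥ 77·C(z/77, 2) = z(z − 77)/(2·77), giving z² − 77z − 77·9·8 ≤ 0 and hence z ≤ (1/2)[77 + √(5929 + 4·5544)] = (1/2)[77 + √28105] ≈ (1/2)(77 + 167.6455) = 122.3227.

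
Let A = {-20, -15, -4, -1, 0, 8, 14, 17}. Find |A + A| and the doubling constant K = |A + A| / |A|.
K = |A + A| / |A| = 33/8

Enumerate A + A = {a + b : a, b ∈ A}. With |A| = 8, there are |A|^2 = 64 ordered sum pairs; collecting distinct values, A + A = {-40, -35, -30, -24, -21, -20, -19, -16, -15, -12, -8, -7, -6, -5, -4, -3, -2, -1, 0, 2, 4, 7, 8, 10, 13, 14, 16, 17, 22, 25, 28, 31, 34}, so |A + A| = 33. Thus K = 33/8. For comparison, the minimum possible |A + A| over all 8-element sets is 2·8 − 1 = 15 (so min K = 15/8), attained only by arithmetic progressions.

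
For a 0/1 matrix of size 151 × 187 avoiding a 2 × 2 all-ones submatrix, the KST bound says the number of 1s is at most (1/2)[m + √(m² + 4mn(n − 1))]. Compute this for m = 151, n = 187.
z(151, 187; 2, 2) ≤ (1/2)[151 + √(151² + 4·151·187·186)] = (1/2)[151 + √21031129] = 2368.4854

Kővári–Sós–Turán: let r_1, ..., r_151 be the row sums and z = Σ r_i the total number of 1s. Each pair of columns can share at most one row with both entries 1 (else a 2×2 all-ones block appears), so Σ_i C(r_i, 2) ≤ C(187, 2) = 17391. By convexity Σ_i C(r_i, 2) ≥ 151·C(z/151, 2) = z(z − 151)/(2·151), giving z² − 151z − 151·187·186 ≤ 0 and hence z ≤ (1/2)[151 + √(22801 + 4·5252082)] = (1/2)[151 + √21031129] ≈ (1/2)(151 + 4585.9709) = 2368.4854.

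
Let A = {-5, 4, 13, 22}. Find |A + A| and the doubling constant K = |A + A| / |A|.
K = |A + A| / |A| = 7/4

Enumerate A + A = {a + b : a, b ∈ A}. With |A| = 4, there are |A|^2 = 16 ordered sum pairs; collecting distinct values, A + A = {-10, -1, 8, 17, 26, 35, 44}, so |A + A| = 7. Thus K = 7/4. Here |A + A| = 2|A| − 1 = 7, the minimum possible — so K = 7/4 is minimal, which holds iff A is an arithmetic progression.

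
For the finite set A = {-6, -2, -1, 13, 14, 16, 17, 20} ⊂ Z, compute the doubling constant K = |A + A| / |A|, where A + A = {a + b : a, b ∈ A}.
K = |A + A| / |A| = 29/8

Enumerate A + A = {a + b : a, b ∈ A}. With |A| = 8, there are |A|^2 = 64 ordered sum pairs; collecting distinct values, A + A = {-12, -8, -7, -4, -3, -2, 7, 8, 10, 11, 12, 13, 14, 15, 16, 18, 19, 26, 27, 28, 29, 30, 31, 32, 33, 34, 36, 37, 40}, so |A + A| = 29. Thus K = 29/8. For comparison, the minimum possible |A + A| over all 8-element sets is 2·8 − 1 = 15 (so min K = 15/8), attained only by arithmetic progressions.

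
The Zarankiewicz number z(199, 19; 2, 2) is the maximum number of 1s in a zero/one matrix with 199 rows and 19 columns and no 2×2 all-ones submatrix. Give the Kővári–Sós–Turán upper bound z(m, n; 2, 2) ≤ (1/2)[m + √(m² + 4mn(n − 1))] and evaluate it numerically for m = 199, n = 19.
z(199, 19; 2, 2) ≤ (1/2)[199 + √(199² + 4·199·19·18)] = (1/2)[199 + √311833] = 378.71

Kővári–Sós–Turán: let r_1, ..., r_199 be the row sums and z = Σ r_i the total number of 1s. Each pair of columns can share at most one row with both entries 1 (else a 2×2 all-ones block appears), so Σ_i C(r_i, 2) ≤ C(19, 2) = 171. By convexity Σ_i C(r_i, 2) ≥ 199·C(z/199, 2) = z(z − 199)/(2·199), giving z² − 199z − 199·19·18 ≤ 0 and hence z ≤ (1/2)[199 + √(39601 + 4·68058)] = (1/2)[199 + √311833] ≈ (1/2)(199 + 558.4201) = 378.71.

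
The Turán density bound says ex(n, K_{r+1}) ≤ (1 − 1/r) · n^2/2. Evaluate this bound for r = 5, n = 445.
Turán density bound = (4/5) · 445^2/2 = 79210

Turán's theorem: ex(n, K_{r+1}) is achieved by the complete r-partite Turán graph T(n, r) with parts as balanced as possible, and is at most (1 − 1/r) · n^2/2. For r = 5, n = 445: the density bound is (4/5) · 198025/2 = 79210. Since 5 ∣ 445, the Turán graph T(445, 5) has parts of equal size 89, and its edge count e(T(445, 5)) = 79210 attains the density bound exactly.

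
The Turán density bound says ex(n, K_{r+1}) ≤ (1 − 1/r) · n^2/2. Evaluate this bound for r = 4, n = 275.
Turán density bound = (3/4) · 275^2/2 = 226875/8 ≈ 28359.375

Turán's theorem: ex(n, K_{r+1}) is achieved by the complete r-partite Turán graph T(n, r) with parts as balanced as possible, and is at most (1 − 1/r) · n^2/2. For r = 4, n = 275: the density bound is (3/4) · 75625/2 = 226875/8 ≈ 28359.375. The integer-valued extremum is e(T(275, 4)) = 28359, which is strictly less than the density bound 226875/8 since 4 ∤ 275 (the parts of T(275, 4) cannot all be equal).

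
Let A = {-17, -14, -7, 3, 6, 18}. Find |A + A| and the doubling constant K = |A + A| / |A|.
K = |A + A| / |A| = 19/6

Enumerate A + A = {a + b : a, b ∈ A}. With |A| = 6, there are |A|^2 = 36 ordered sum pairs; collecting distinct values, A + A = {-34, -31, -28, -24, -21, -14, -11, -8, -4, -1, 1, 4, 6, 9, 11, 12, 21, 24, 36}, so |A + A| = 19. Thus K = 19/6. For comparison, the minimum possible |A + A| over all 6-element sets is 2·6 − 1 = 11 (so min K = 11/6), attained only by arithmetic progressions.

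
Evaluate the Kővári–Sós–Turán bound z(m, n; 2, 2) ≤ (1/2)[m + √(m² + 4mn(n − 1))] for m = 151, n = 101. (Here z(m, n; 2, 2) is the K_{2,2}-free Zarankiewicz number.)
z(151, 101; 2, 2) ≤ (1/2)[151 + √(151² + 4·151·101·100)] = (1/2)[151 + √6123201] = 1312.7551

Kővári–Sós–Turán: let r_1, ..., r_151 be the row sums and z = Σ r_i the total number of 1s. Each pair of columns can share at most one row with both entries 1 (else a 2×2 all-ones block appears), so Σ_i C(r_i, 2) ≤ C(101, 2) = 5050. By convexity Σ_i C(r_i, 2) ≥ 151·C(z/151, 2) = z(z − 151)/(2·151), giving z² − 151z − 151·101·100 ≤ 0 and hence z ≤ (1/2)[151 + √(22801 + 4·1525100)] = (1/2)[151 + √6123201] ≈ (1/2)(151 + 2474.5103) = 1312.7551.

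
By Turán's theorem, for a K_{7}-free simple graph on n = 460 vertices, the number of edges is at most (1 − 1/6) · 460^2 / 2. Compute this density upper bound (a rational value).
Turán density bound = (5/6) · 460^2/2 = 264500/3 ≈ 88166.6667

Turán's theorem: ex(n, K_{r+1}) is achieved by the complete r-partite Turán graph T(n, r) with parts as balanced as possible, and is at most (1 − 1/r) · n^2/2. For r = 6, n = 460: the density bound is (5/6) · 211600/2 = 264500/3 ≈ 88166.6667. The integer-valued extremum is e(T(460, 6)) = 88166, which is strictly less than the density bound 264500/3 since 6 ∤ 460 (the parts of T(460, 6) cannot all be equal).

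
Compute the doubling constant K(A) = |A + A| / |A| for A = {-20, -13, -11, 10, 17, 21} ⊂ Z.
K = |A + A| / |A| = 20/6 = 10/3

Enumerate A + A = {a + b : a, b ∈ A}. With |A| = 6, there are |A|^2 = 36 ordered sum pairs; collecting distinct values, A + A = {-40, -33, -31, -26, -24, -22, -10, -3, -1, 1, 4, 6, 8, 10, 20, 27, 31, 34, 38, 42}, so |A + A| = 20. Thus K = 20/6 = 10/3. For comparison, the minimum possible |A + A| over all 6-element sets is 2·6 − 1 = 11 (so min K = 11/6), attained only by arithmetic progressions.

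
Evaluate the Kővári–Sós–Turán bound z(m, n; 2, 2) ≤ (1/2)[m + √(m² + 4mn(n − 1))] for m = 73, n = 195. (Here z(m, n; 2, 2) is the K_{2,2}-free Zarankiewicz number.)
z(73, 195; 2, 2) ≤ (1/2)[73 + √(73² + 4·73·195·194)] = (1/2)[73 + √11051689] = 1698.704

Kővári–Sós–Turán: let r_1, ..., r_73 be the row sums and z = Σ r_i the total number of 1s. Each pair of columns can share at most one row with both entries 1 (else a 2×2 all-ones block appears), so Σ_i C(r_i, 2) ≤ C(195, 2) = 18915. By convexity Σ_i C(r_i, 2) ≥ 73·C(z/73, 2) = z(z − 73)/(2·73), giving z² − 73z − 73·195·194 ≤ 0 and hence z ≤ (1/2)[73 + √(5329 + 4·2761590)] = (1/2)[73 + √11051689] ≈ (1/2)(73 + 3324.4081) = 1698.704.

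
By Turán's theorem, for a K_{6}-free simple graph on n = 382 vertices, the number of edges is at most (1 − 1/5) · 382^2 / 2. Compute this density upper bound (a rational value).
Turán density bound = (4/5) · 382^2/2 = 291848/5 ≈ 58369.6

Turán's theorem: ex(n, K_{r+1}) is achieved by the complete r-partite Turán graph T(n, r) with parts as balanced as possible, and is at most (1 − 1/r) · n^2/2. For r = 5, n = 382: the density bound is (4/5) · 145924/2 = 291848/5 ≈ 58369.6. The integer-valued extremum is e(T(382, 5)) = 58369, which is strictly less than the density bound 291848/5 since 5 ∤ 382 (the parts of T(382, 5) cannot all be equal).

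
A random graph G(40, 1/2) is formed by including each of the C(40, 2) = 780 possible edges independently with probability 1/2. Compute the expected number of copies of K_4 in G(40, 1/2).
E[# K_4] = C(40, 4) · (1/2)^C(4, 2) = 91390 / 2^6 = 45695/32 = 1427.96875

For each 4-subset S of vertices (there are C(40, 4) = 91390 such S), let X_S = 1 if S induces a K_4 (all C(4, 2) = 6 edges present). Then P(X_S = 1) = (1/2)^6 = 1/64. By linearity of expectation, E[# K_4] = C(40, 4) · (1/2)^6 = 91390 / 64 = 45695/32 = 1427.96875.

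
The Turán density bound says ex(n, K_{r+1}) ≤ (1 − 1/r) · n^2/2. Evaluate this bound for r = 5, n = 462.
Turán density bound = (4/5) · 462^2/2 = 426888/5 ≈ 85377.6

Turán's theorem: ex(n, K_{r+1}) is achieved by the complete r-partite Turán graph T(n, r) with parts as balanced as possible, and is at most (1 − 1/r) · n^2/2. For r = 5, n = 462: the density bound is (4/5) · 213444/2 = 426888/5 ≈ 85377.6. The integer-valued extremum is e(T(462, 5)) = 85377, which is strictly less than the density bound 426888/5 since 5 ∤ 462 (the parts of T(462, 5) cannot all be equal).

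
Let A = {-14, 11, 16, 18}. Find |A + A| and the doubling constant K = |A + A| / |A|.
K = |A + A| / |A| = 10/4 = 5/2

Enumerate A + A = {a + b : a, b ∈ A}. With |A| = 4, there are |A|^2 = 16 ordered sum pairs; collecting distinct values, A + A = {-28, -3, 2, 4, 22, 27, 29, 32, 34, 36}, so |A + A| = 10. Thus K = 10/4 = 5/2. For comparison, the minimum possible |A + A| over all 4-element sets is 2·4 − 1 = 7 (so min K = 7/4), attained only by arithmetic progressions.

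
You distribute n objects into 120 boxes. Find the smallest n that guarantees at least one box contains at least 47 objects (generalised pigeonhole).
n = (47 − 1)·120 + 1 = 5521

By the generalised pigeonhole principle, to guarantee some box contains ≥ r objects we need more than (r − 1) · k objects total. Threshold: n = (r − 1) · k + 1. With r = 47 and k = 120: n = 46 · 120 + 1 = 5520 + 1 = 5521. For n = 5520 = 46 · 120, we can put exactly 46 objects in every box, avoiding 47 in any single one — so 5521 is tight.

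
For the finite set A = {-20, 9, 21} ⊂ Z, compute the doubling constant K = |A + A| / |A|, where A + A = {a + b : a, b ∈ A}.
K = |A + A| / |A| = 6/3 = 2

Enumerate A + A = {a + b : a, b ∈ A}. With |A| = 3, there are |A|^2 = 9 ordered sum pairs; collecting distinct values, A + A = {-40, -11, 1, 18, 30, 42}, so |A + A| = 6. Thus K = 6/3 = 2. For comparison, the minimum possible |A + A| over all 3-element sets is 2·3 − 1 = 5 (so min K = 5/3), attained only by arithmetic progressions.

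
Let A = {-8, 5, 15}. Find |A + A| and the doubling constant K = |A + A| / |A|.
K = |A + A| / |A| = 6/3 = 2

Enumerate A + A = {a + b : a, b ∈ A}. With |A| = 3, there are |A|^2 = 9 ordered sum pairs; collecting distinct values, A + A = {-16, -3, 7, 10, 20, 30}, so |A + A| = 6. Thus K = 6/3 = 2. For comparison, the minimum possible |A + A| over all 3-element sets is 2·3 − 1 = 5 (so min K = 5/3), attained only by arithmetic progressions.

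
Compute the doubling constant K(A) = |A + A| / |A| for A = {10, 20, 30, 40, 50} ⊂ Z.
K = |A + A| / |A| = 9/5

Enumerate A + A = {a + b : a, b ∈ A}. With |A| = 5, there are |A|^2 = 25 ordered sum pairs; collecting distinct values, A + A = {20, 30, 40, 50, 60, 70, 80, 90, 100}, so |A + A| = 9. Thus K = 9/5. Here |A + A| = 2|A| − 1 = 9, the minimum possible — so K = 9/5 is minimal, which holds iff A is an arithmetic progression.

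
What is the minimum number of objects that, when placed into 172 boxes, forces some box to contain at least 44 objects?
n = (44 − 1)·172 + 1 = 7397

By the generalised pigeonhole principle, to guarantee some box contains ≥ r objects we need more than (r − 1) · k objects total. Threshold: n = (r − 1) · k + 1. With r = 44 and k = 172: n = 43 · 172 + 1 = 7396 + 1 = 7397. For n = 7396 = 43 · 172, we can put exactly 43 objects in every box, avoiding 44 in any single one — so 7397 is tight.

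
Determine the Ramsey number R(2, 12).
R(2, 12) = 12

R(2, k) = k for all k ≥ 2: in a 2-colouring of K_k, either some edge is red (a red K_2) or all edges are blue (a blue K_k). And K_{11} coloured all-blue has no blue K_12, so R(2, 12) > 11. Hence R(2, 12) = 12.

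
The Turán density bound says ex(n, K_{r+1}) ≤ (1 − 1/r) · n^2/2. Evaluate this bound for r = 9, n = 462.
Turán density bound = (8/9) · 462^2/2 = 94864

Turán's theorem: ex(n, K_{r+1}) is achieved by the complete r-partite Turán graph T(n, r) with parts as balanced as possible, and is at most (1 − 1/r) · n^2/2. For r = 9, n = 462: the density bound is (8/9) · 213444/2 = 94864. The integer-valued extremum is e(T(462, 9)) = 94863, which is strictly less than the density bound 94864 since 9 ∤ 462 (the parts of T(462, 9) cannot all be equal).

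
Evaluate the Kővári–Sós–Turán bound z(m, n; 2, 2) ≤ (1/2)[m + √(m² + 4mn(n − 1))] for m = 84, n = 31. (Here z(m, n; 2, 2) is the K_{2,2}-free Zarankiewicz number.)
z(84, 31; 2, 2) ≤ (1/2)[84 + √(84² + 4·84·31·30)] = (1/2)[84 + √319536] = 324.6376

Kővári–Sós–Turán: let r_1, ..., r_84 be the row sums and z = Σ r_i the total number of 1s. Each pair of columns can share at most one row with both entries 1 (else a 2×2 all-ones block appears), so Σ_i C(r_i, 2) ≤ C(31, 2) = 465. By convexity Σ_i C(r_i, 2) ≥ 84·C(z/84, 2) = z(z − 84)/(2·84), giving z² − 84z − 84·31·30 ≤ 0 and hence z ≤ (1/2)[84 + √(7056 + 4·78120)] = (1/2)[84 + √319536] ≈ (1/2)(84 + 565.2752) = 324.6376.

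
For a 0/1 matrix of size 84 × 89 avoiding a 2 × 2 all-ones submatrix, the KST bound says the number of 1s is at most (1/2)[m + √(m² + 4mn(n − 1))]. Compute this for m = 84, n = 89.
z(84, 89; 2, 2) ≤ (1/2)[84 + √(84² + 4·84·89·88)] = (1/2)[84 + √2638608] = 854.1896

Kővári–Sós–Turán: let r_1, ..., r_84 be the row sums and z = Σ r_i the total number of 1s. Each pair of columns can share at most one row with both entries 1 (else a 2×2 all-ones block appears), so Σ_i C(r_i, 2) ≤ C(89, 2) = 3916. By convexity Σ_i C(r_i, 2) ≥ 84·C(z/84, 2) = z(z − 84)/(2·84), giving z² − 84z − 84·89·88 ≤ 0 and hence z ≤ (1/2)[84 + √(7056 + 4·657888)] = (1/2)[84 + √2638608] ≈ (1/2)(84 + 1624.3793) = 854.1896.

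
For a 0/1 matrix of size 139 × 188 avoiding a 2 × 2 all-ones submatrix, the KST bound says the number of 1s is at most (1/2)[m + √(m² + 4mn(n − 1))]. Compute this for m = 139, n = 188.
z(139, 188; 2, 2) ≤ (1/2)[139 + √(139² + 4·139·188·187)] = (1/2)[139 + √19566057] = 2281.1768

Kővári–Sós–Turán: let r_1, ..., r_139 be the row sums and z = Σ r_i the total number of 1s. Each pair of columns can share at most one row with both entries 1 (else a 2×2 all-ones block appears), so Σ_i C(r_i, 2) ≤ C(188, 2) = 17578. By convexity Σ_i C(r_i, 2) ≥ 139·C(z/139, 2) = z(z − 139)/(2·139), giving z² − 139z − 139·188·187 ≤ 0 and hence z ≤ (1/2)[139 + √(19321 + 4·4886684)] = (1/2)[139 + √19566057] ≈ (1/2)(139 + 4423.3536) = 2281.1768.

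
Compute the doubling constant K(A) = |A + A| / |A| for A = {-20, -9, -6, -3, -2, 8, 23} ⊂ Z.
K = |A + A| / |A| = 26/7

Enumerate A + A = {a + b : a, b ∈ A}. With |A| = 7, there are |A|^2 = 49 ordered sum pairs; collecting distinct values, A + A = {-40, -29, -26, -23, -22, -18, -15, -12, -11, -9, -8, -6, -5, -4, -1, 2, 3, 5, 6, 14, 16, 17, 20, 21, 31, 46}, so |A + A| = 26. Thus K = 26/7. For comparison, the minimum possible |A + A| over all 7-element sets is 2·7 − 1 = 13 (so min K = 13/7), attained only by arithmetic progressions.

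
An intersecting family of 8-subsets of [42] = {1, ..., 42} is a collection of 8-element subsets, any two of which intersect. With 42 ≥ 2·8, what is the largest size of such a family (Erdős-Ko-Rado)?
max |F| = C(41, 7) = 22481940

The Erdős-Ko-Rado theorem states: for n ≥ 2k, an intersecting family of k-subsets of an n-element set has size at most C(n − 1, k − 1), with equality for 'star' families {A ⊆ [n] : |A| = k, i ∈ A} (fix an element i). For n = 42, k = 8: C(41, 7) = 22481940.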